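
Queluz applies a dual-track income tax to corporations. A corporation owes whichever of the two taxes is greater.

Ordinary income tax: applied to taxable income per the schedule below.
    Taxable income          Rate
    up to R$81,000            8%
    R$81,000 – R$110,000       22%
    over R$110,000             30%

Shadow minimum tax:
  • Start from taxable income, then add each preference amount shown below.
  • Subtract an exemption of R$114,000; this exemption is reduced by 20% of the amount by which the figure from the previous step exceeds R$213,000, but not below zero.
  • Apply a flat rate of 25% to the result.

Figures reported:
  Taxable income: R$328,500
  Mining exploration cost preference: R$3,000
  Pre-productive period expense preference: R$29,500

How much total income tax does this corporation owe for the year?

R$78,410

Shadow minimum tax:
  Adjusted income: R$328,500 + R$3,000 + R$29,500 = R$361,000
  Exemption: R$114,000 − 20% × (R$361,000 − R$213,000) = R$114,000 − R$29,600 = R$84,400
  Base: R$361,000 − R$84,400 = R$276,600
  R$276,600 × 25% = R$69,150

Ordinary income tax:
  R$81,000 × 8% = R$6,480
  R$29,000 × 22% = R$6,380
  R$218,500 × 30% = R$65,550
  → R$78,410

R$78,410 > R$69,150, so the ordinary income tax governs.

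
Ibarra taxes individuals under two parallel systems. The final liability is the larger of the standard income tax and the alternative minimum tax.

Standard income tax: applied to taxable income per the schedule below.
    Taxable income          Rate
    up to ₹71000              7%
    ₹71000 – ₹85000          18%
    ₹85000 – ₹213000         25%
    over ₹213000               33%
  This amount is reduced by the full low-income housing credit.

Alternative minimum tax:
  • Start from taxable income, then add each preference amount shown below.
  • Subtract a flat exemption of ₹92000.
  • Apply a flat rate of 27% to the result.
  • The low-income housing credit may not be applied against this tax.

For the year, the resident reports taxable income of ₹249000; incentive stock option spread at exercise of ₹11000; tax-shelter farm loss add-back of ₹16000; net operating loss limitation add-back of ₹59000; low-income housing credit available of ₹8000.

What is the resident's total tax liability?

Standard income tax:
  ₹71000 × 7% = ₹4970
  ₹14000 × 18% = ₹2520
  ₹128000 × 25% = ₹32000
  ₹36000 × 33% = ₹11880
  → ₹51370
  Less low-income housing credit ₹8000 → ₹43370

Alternative minimum tax:
  Adjusted income: ₹249000 + ₹11000 + ₹16000 + ₹59000 = ₹335000
  Less exemption ₹92000 → base ₹243000
  ₹243000 × 27% = ₹65610

₹65610 > ₹43370, so the alternative minimum tax is the binding amount.

₹65610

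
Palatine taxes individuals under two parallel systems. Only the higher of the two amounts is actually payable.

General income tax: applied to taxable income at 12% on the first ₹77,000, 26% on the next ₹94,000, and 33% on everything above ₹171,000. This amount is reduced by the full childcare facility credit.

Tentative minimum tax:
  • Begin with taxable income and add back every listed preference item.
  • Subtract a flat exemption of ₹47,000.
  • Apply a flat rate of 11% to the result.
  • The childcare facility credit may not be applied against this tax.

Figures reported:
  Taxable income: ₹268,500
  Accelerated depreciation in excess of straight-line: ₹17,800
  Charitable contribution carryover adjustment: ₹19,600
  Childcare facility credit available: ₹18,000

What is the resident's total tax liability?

₹47,855

Tentative minimum tax:
  Adjusted income: ₹268,500 + ₹17,800 + ₹19,600 = ₹305,900
  Less exemption ₹47,000 → base ₹258,900
  ₹258,900 × 11% = ₹28,479

General income tax:
  ₹77,000 × 12% = ₹9,240
  ₹94,000 × 26% = ₹24,440
  ₹97,500 × 33% = ₹32,175
  → ₹65,855
  Less childcare facility credit ₹18,000 → ₹47,855

₹47,855 > ₹28,479, so the general income tax governs.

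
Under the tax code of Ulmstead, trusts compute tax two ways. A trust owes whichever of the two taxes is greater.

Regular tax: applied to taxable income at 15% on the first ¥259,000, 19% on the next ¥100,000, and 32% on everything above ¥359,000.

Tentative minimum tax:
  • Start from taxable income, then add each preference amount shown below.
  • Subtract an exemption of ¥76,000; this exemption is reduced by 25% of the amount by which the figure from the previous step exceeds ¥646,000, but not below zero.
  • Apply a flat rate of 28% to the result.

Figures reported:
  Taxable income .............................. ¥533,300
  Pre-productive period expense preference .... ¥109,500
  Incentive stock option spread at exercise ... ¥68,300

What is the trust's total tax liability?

Regular tax:
  ¥259,000 × 15% = ¥38,850
  ¥100,000 × 19% = ¥19,000
  ¥174,300 × 32% = ¥55,776
  → ¥113,626

Tentative minimum tax:
  Adjusted income: ¥533,300 + ¥109,500 + ¥68,300 = ¥711,100
  Exemption: ¥76,000 − 25% × (¥711,100 − ¥646,000) = ¥76,000 − ¥16,275 = ¥59,725
  Base: ¥711,100 − ¥59,725 = ¥651,375
  ¥651,375 × 28% = ¥182,385

¥182,385 > ¥113,626, so the tentative minimum tax is the binding amount.

¥182,385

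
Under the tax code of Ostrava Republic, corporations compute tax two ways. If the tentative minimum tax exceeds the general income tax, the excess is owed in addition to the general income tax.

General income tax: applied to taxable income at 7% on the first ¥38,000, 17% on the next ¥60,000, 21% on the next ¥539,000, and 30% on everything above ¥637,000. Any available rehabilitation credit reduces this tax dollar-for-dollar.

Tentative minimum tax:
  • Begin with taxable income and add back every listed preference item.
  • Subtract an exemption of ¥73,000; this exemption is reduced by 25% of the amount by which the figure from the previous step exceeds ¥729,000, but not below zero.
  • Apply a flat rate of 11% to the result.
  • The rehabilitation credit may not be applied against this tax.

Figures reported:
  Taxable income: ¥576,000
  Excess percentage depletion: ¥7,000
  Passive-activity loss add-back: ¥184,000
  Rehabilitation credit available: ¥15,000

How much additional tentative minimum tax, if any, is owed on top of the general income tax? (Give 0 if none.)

General income tax:
  ¥38,000 × 7% = ¥2,660
  ¥60,000 × 17% = ¥10,200
  ¥478,000 × 21% = ¥100,380
  → ¥113,240
  Less rehabilitation credit ¥15,000 → ¥98,240

Tentative minimum tax:
  Adjusted income: ¥576,000 + ¥7,000 + ¥184,000 = ¥767,000
  Exemption: ¥73,000 − 25% × (¥767,000 − ¥729,000) = ¥73,000 − ¥9,500 = ¥63,500
  Base: ¥767,000 − ¥63,500 = ¥703,500
  ¥703,500 × 11% = ¥77,385

¥77,385 ≤ ¥98,240, so no add-on is due.

¥0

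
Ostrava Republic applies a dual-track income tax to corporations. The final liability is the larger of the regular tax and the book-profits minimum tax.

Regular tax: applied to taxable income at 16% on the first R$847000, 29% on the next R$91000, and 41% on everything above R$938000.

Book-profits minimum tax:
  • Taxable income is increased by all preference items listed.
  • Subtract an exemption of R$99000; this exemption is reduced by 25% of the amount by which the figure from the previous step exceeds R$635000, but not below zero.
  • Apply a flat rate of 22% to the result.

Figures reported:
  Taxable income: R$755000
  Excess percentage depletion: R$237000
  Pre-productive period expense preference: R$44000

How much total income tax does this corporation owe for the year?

Regular tax:
  R$755000 × 16% = R$120800

Book-profits minimum tax:
  Adjusted income: R$755000 + R$237000 + R$44000 = R$1036000
  Exemption: 25% × (R$1036000 − R$635000) = R$100250 ≥ R$99000, so the exemption is fully phased out
  Base: R$1036000 − R$0 = R$1036000
  R$1036000 × 22% = R$227920

R$227920 > R$120800, so the book-profits minimum tax is the binding amount.

R$227920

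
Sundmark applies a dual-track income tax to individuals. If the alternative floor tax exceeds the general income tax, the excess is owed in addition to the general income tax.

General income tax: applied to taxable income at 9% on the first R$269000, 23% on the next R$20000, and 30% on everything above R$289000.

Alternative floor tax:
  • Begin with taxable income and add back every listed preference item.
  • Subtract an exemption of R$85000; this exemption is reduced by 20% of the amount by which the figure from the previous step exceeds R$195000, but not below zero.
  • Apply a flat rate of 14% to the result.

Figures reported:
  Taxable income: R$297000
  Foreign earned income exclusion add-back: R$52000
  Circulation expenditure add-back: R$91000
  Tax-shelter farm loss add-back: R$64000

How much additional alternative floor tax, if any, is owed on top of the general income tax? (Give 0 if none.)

R$36102

General income tax:
  R$269000 × 9% = R$24210
  R$20000 × 23% = R$4600
  R$8000 × 30% = R$2400
  → R$31210

Alternative floor tax:
  Adjusted income: R$297000 + R$52000 + R$91000 + R$64000 = R$504000
  Exemption: R$85000 − 20% × (R$504000 − R$195000) = R$85000 − R$61800 = R$23200
  Base: R$504000 − R$23200 = R$480800
  R$480800 × 14% = R$67312

Excess of alternative floor tax over general income tax: R$67312 − R$31210 = R$36102.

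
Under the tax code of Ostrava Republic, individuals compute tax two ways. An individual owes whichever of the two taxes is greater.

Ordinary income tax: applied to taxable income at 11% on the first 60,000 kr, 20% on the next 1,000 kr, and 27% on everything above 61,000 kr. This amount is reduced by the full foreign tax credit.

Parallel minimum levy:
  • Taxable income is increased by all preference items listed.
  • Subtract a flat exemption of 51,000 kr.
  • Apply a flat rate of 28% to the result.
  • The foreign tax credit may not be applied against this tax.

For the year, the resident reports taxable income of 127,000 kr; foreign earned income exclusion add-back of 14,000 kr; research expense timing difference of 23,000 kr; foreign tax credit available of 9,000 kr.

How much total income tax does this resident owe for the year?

31,640 kr

Ordinary income tax:
  60,000 kr × 11% = 6,600 kr
  1,000 kr × 20% = 200 kr
  66,000 kr × 27% = 17,820 kr
  → 24,620 kr
  Less foreign tax credit 9,000 kr → 15,620 kr

Parallel minimum levy:
  Adjusted income: 127,000 kr + 14,000 kr + 23,000 kr = 164,000 kr
  Less exemption 51,000 kr → base 113,000 kr
  113,000 kr × 28% = 31,640 kr

31,640 kr > 15,620 kr, so the parallel minimum levy is the binding amount.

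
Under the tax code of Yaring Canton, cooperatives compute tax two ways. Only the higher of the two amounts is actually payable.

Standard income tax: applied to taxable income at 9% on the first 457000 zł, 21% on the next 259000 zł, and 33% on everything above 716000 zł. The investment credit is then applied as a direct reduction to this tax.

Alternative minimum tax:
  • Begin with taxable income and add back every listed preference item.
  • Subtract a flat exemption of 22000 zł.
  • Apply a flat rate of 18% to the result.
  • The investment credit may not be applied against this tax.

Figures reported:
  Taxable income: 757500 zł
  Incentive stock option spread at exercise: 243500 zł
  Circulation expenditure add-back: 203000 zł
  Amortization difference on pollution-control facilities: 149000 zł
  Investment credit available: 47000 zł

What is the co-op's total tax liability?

239580 zł

Alternative minimum tax:
  Adjusted income: 757500 zł + 243500 zł + 203000 zł + 149000 zł = 1353000 zł
  Less exemption 22000 zł → base 1331000 zł
  1331000 zł × 18% = 239580 zł

Standard income tax:
  457000 zł × 9% = 41130 zł
  259000 zł × 21% = 54390 zł
  41500 zł × 33% = 13695 zł
  → 109215 zł
  Less investment credit 47000 zł → 62215 zł

239580 zł > 62215 zł, so the alternative minimum tax is the binding amount.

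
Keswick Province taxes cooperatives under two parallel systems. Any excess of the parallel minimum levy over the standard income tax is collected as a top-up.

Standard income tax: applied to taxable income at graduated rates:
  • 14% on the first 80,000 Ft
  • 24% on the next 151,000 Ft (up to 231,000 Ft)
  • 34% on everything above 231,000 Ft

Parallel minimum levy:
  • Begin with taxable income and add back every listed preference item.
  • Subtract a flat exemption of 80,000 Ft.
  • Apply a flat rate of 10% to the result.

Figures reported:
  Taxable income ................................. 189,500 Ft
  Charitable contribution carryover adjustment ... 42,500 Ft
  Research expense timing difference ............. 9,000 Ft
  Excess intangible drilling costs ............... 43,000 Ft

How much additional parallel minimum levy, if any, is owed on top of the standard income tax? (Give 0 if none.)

0 Ft

Parallel minimum levy:
  Adjusted income: 189,500 Ft + 42,500 Ft + 9,000 Ft + 43,000 Ft = 284,000 Ft
  Less exemption 80,000 Ft → base 204,000 Ft
  204,000 Ft × 10% = 20,400 Ft

Standard income tax:
  80,000 Ft × 14% = 11,200 Ft
  109,500 Ft × 24% = 26,280 Ft
  → 37,480 Ft

20,400 Ft ≤ 37,480 Ft, so no add-on is due.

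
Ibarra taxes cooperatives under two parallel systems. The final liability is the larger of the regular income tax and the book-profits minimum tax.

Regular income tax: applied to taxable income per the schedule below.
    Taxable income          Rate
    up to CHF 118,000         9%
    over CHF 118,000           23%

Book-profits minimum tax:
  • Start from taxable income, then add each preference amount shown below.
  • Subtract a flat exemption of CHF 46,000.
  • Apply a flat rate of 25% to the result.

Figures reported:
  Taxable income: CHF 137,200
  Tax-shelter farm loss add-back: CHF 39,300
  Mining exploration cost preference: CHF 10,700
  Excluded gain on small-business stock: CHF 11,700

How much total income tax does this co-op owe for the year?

Book-profits minimum tax:
  Adjusted income: CHF 137,200 + CHF 39,300 + CHF 10,700 + CHF 11,700 = CHF 198,900
  Less exemption CHF 46,000 → base CHF 152,900
  CHF 152,900 × 25% = CHF 38,225

Regular income tax:
  CHF 118,000 × 9% = CHF 10,620
  CHF 19,200 × 23% = CHF 4,416
  → CHF 15,036

CHF 38,225 > CHF 15,036, so the book-profits minimum tax is the binding amount.

CHF 38,225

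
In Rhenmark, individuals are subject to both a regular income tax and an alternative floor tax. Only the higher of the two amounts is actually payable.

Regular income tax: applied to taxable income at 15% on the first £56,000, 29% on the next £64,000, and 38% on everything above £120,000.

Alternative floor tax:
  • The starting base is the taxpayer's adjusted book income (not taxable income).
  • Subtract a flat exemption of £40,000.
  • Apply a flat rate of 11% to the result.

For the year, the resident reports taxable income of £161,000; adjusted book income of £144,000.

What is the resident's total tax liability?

£42,540

Regular income tax:
  £56,000 × 15% = £8,400
  £64,000 × 29% = £18,560
  £41,000 × 38% = £15,580
  → £42,540

Alternative floor tax:
  Base (adjusted book income): £144,000
  Less exemption £40,000 → base £104,000
  £104,000 × 11% = £11,440

£42,540 > £11,440, so the regular income tax governs.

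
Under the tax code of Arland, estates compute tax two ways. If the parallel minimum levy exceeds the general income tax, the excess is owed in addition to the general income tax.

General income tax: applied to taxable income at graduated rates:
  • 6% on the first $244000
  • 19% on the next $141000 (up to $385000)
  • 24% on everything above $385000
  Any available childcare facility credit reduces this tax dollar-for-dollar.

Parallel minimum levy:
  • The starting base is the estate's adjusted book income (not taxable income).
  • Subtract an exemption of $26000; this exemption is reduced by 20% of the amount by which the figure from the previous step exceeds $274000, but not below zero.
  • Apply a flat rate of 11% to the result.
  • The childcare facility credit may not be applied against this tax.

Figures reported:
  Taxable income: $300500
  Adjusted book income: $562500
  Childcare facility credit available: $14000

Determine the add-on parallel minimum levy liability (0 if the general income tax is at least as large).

Parallel minimum levy:
  Base (adjusted book income): $562500
  Exemption: 20% × ($562500 − $274000) = $57700 ≥ $26000, so the exemption is fully phased out
  Base: $562500 − $0 = $562500
  $562500 × 11% = $61875

General income tax:
  $244000 × 6% = $14640
  $56500 × 19% = $10735
  → $25375
  Less childcare facility credit $14000 → $11375

Excess of parallel minimum levy over general income tax: $61875 − $11375 = $50500.

$50500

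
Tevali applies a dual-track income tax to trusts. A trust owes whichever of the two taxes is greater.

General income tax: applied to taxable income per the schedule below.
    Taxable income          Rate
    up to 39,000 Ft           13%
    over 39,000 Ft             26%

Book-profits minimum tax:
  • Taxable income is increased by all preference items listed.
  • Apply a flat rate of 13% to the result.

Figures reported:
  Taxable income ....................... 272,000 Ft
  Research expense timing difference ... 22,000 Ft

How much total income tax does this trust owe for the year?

65,650 Ft

Book-profits minimum tax:
  Adjusted income: 272,000 Ft + 22,000 Ft = 294,000 Ft
  294,000 Ft × 13% = 38,220 Ft

General income tax:
  39,000 Ft × 13% = 5,070 Ft
  233,000 Ft × 26% = 60,580 Ft
  → 65,650 Ft

65,650 Ft > 38,220 Ft, so the general income tax governs.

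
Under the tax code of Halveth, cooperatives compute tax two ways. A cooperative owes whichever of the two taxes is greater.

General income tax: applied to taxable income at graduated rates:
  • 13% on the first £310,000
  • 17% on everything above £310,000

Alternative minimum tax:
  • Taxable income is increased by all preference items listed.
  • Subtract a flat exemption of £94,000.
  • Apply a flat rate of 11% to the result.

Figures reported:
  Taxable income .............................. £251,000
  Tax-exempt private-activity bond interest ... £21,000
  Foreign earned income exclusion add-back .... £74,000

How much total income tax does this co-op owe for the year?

General income tax:
  £251,000 × 13% = £32,630

Alternative minimum tax:
  Adjusted income: £251,000 + £21,000 + £74,000 = £346,000
  Less exemption £94,000 → base £252,000
  £252,000 × 11% = £27,720

£32,630 > £27,720, so the general income tax governs.

£32,630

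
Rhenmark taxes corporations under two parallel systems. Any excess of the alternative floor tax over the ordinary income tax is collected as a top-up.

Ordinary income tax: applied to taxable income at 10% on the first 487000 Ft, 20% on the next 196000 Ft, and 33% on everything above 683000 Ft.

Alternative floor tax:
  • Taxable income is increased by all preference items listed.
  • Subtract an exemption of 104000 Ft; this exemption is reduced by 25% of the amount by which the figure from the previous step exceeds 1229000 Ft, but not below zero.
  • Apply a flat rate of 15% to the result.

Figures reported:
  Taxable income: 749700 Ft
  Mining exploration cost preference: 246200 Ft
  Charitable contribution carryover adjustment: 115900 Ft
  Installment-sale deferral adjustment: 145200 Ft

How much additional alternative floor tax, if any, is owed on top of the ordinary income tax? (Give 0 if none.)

Ordinary income tax:
  487000 Ft × 10% = 48700 Ft
  196000 Ft × 20% = 39200 Ft
  66700 Ft × 33% = 22011 Ft
  → 109911 Ft

Alternative floor tax:
  Adjusted income: 749700 Ft + 246200 Ft + 115900 Ft + 145200 Ft = 1257000 Ft
  Exemption: 104000 Ft − 25% × (1257000 Ft − 1229000 Ft) = 104000 Ft − 7000 Ft = 97000 Ft
  Base: 1257000 Ft − 97000 Ft = 1160000 Ft
  1160000 Ft × 15% = 174000 Ft

Excess of alternative floor tax over ordinary income tax: 174000 Ft − 109911 Ft = 64089 Ft.

64089 Ft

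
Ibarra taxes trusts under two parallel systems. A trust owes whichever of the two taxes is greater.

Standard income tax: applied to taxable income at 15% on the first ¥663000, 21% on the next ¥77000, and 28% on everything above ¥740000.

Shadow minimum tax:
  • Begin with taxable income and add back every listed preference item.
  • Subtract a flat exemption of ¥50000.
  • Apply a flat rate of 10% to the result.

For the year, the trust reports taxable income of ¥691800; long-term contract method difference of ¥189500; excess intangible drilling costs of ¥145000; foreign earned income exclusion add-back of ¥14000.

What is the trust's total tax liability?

¥105498

Shadow minimum tax:
  Adjusted income: ¥691800 + ¥189500 + ¥145000 + ¥14000 = ¥1040300
  Less exemption ¥50000 → base ¥990300
  ¥990300 × 10% = ¥99030

Standard income tax:
  ¥663000 × 15% = ¥99450
  ¥28800 × 21% = ¥6048
  → ¥105498

¥105498 > ¥99030, so the standard income tax governs.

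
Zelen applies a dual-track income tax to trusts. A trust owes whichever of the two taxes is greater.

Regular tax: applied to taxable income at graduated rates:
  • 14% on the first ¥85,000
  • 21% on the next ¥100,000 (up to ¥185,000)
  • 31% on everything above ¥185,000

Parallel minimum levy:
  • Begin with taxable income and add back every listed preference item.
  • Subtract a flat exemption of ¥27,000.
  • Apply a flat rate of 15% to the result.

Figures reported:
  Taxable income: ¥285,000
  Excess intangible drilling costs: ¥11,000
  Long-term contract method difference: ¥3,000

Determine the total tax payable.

Parallel minimum levy:
  Adjusted income: ¥285,000 + ¥11,000 + ¥3,000 = ¥299,000
  Less exemption ¥27,000 → base ¥272,000
  ¥272,000 × 15% = ¥40,800

Regular tax:
  ¥85,000 × 14% = ¥11,900
  ¥100,000 × 21% = ¥21,000
  ¥100,000 × 31% = ¥31,000
  → ¥63,900

¥63,900 > ¥40,800, so the regular tax governs.

¥63,900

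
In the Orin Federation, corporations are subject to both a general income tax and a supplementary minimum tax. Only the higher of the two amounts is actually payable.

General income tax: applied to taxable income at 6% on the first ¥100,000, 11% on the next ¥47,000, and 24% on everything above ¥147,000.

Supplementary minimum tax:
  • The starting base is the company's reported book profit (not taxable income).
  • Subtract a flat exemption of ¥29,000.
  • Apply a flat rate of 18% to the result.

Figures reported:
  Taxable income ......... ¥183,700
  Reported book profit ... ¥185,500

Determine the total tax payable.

Supplementary minimum tax:
  Base (reported book profit): ¥185,500
  Less exemption ¥29,000 → base ¥156,500
  ¥156,500 × 18% = ¥28,170

General income tax:
  ¥100,000 × 6% = ¥6,000
  ¥47,000 × 11% = ¥5,170
  ¥36,700 × 24% = ¥8,808
  → ¥19,978

¥28,170 > ¥19,978, so the supplementary minimum tax is the binding amount.

¥28,170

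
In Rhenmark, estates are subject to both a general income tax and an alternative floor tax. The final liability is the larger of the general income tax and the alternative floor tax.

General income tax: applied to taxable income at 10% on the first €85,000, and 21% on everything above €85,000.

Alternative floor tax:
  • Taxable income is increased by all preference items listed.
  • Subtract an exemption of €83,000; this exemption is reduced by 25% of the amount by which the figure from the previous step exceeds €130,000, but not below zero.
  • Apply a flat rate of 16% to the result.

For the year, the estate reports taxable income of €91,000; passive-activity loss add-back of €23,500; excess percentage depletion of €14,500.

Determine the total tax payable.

General income tax:
  €85,000 × 10% = €8,500
  €6,000 × 21% = €1,260
  → €9,760

Alternative floor tax:
  Adjusted income: €91,000 + €23,500 + €14,500 = €129,000
  Exemption: €129,000 ≤ €130,000, so full €83,000 applies
  Base: €129,000 − €83,000 = €46,000
  €46,000 × 16% = €7,360

€9,760 > €7,360, so the general income tax governs.

€9,760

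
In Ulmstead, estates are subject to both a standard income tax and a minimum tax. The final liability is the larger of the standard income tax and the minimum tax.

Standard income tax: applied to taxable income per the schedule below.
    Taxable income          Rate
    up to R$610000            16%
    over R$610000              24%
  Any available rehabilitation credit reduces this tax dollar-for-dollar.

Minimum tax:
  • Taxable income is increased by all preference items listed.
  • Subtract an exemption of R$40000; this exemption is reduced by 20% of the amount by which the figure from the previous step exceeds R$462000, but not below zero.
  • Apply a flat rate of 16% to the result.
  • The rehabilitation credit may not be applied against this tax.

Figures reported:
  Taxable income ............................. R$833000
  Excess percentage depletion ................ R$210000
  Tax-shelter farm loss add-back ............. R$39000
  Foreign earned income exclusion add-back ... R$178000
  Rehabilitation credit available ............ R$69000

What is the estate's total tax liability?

R$201600

Standard income tax:
  R$610000 × 16% = R$97600
  R$223000 × 24% = R$53520
  → R$151120
  Less rehabilitation credit R$69000 → R$82120

Minimum tax:
  Adjusted income: R$833000 + R$210000 + R$39000 + R$178000 = R$1260000
  Exemption: 20% × (R$1260000 − R$462000) = R$159600 ≥ R$40000, so the exemption is fully phased out
  Base: R$1260000 − R$0 = R$1260000
  R$1260000 × 16% = R$201600

R$201600 > R$82120, so the minimum tax is the binding amount.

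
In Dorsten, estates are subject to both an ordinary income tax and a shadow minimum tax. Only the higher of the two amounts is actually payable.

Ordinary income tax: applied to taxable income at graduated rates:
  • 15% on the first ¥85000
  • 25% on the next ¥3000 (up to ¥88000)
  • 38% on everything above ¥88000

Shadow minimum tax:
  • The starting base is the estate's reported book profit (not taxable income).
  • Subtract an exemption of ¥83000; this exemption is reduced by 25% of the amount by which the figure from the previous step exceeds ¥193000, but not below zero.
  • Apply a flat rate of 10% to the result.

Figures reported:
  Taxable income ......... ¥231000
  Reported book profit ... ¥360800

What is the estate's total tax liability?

¥67840

Ordinary income tax:
  ¥85000 × 15% = ¥12750
  ¥3000 × 25% = ¥750
  ¥143000 × 38% = ¥54340
  → ¥67840

Shadow minimum tax:
  Base (reported book profit): ¥360800
  Exemption: ¥83000 − 25% × (¥360800 − ¥193000) = ¥83000 − ¥41950 = ¥41050
  Base: ¥360800 − ¥41050 = ¥319750
  ¥319750 × 10% = ¥31975

¥67840 > ¥31975, so the ordinary income tax governs.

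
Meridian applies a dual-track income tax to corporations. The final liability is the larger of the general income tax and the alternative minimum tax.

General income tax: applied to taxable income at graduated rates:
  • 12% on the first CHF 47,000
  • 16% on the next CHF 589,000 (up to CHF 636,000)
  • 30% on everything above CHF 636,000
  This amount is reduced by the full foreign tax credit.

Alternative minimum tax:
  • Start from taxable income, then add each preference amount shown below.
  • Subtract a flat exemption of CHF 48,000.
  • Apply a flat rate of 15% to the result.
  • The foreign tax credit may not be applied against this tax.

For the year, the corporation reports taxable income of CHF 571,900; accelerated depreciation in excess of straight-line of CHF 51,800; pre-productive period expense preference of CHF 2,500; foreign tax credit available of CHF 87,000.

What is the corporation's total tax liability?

General income tax:
  CHF 47,000 × 12% = CHF 5,640
  CHF 524,900 × 16% = CHF 83,984
  → CHF 89,624
  Less foreign tax credit CHF 87,000 → CHF 2,624

Alternative minimum tax:
  Adjusted income: CHF 571,900 + CHF 51,800 + CHF 2,500 = CHF 626,200
  Less exemption CHF 48,000 → base CHF 578,200
  CHF 578,200 × 15% = CHF 86,730

CHF 86,730 > CHF 2,624, so the alternative minimum tax is the binding amount.

CHF 86,730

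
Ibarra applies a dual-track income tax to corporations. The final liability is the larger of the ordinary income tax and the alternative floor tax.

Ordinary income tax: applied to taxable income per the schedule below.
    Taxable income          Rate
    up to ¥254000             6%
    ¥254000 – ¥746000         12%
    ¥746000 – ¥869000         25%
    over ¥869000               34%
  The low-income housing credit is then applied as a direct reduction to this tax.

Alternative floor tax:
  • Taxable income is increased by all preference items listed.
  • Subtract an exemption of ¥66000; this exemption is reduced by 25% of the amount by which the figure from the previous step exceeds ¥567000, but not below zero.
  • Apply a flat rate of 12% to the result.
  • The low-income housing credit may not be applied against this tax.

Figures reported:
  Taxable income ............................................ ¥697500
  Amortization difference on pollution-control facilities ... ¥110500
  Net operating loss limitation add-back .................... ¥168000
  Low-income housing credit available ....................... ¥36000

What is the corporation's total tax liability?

¥117120

Alternative floor tax:
  Adjusted income: ¥697500 + ¥110500 + ¥168000 = ¥976000
  Exemption: 25% × (¥976000 − ¥567000) = ¥102250 ≥ ¥66000, so the exemption is fully phased out
  Base: ¥976000 − ¥0 = ¥976000
  ¥976000 × 12% = ¥117120

Ordinary income tax:
  ¥254000 × 6% = ¥15240
  ¥443500 × 12% = ¥53220
  → ¥68460
  Less low-income housing credit ¥36000 → ¥32460

¥117120 > ¥32460, so the alternative floor tax is the binding amount.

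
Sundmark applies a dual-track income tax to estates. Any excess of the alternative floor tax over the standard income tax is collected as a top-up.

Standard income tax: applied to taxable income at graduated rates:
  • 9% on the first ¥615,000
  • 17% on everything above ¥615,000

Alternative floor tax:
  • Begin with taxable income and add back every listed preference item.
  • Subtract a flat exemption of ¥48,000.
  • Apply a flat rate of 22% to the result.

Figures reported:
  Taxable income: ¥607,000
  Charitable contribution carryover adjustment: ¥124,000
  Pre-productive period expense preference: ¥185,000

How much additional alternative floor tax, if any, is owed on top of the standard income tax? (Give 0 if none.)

Standard income tax:
  ¥607,000 × 9% = ¥54,630

Alternative floor tax:
  Adjusted income: ¥607,000 + ¥124,000 + ¥185,000 = ¥916,000
  Less exemption ¥48,000 → base ¥868,000
  ¥868,000 × 22% = ¥190,960

Excess of alternative floor tax over standard income tax: ¥190,960 − ¥54,630 = ¥136,330.

¥136,330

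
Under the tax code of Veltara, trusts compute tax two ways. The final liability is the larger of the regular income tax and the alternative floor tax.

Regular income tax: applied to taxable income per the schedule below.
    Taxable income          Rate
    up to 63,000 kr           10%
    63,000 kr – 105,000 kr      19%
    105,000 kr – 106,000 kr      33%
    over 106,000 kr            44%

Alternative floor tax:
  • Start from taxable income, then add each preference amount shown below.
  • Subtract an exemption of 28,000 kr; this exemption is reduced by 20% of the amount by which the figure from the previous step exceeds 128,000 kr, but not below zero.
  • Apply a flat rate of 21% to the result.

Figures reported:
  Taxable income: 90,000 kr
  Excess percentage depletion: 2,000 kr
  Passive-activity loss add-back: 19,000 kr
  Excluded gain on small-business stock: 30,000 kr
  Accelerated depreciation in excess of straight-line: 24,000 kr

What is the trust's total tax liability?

30,324 kr

Alternative floor tax:
  Adjusted income: 90,000 kr + 2,000 kr + 19,000 kr + 30,000 kr + 24,000 kr = 165,000 kr
  Exemption: 28,000 kr − 20% × (165,000 kr − 128,000 kr) = 28,000 kr − 7,400 kr = 20,600 kr
  Base: 165,000 kr − 20,600 kr = 144,400 kr
  144,400 kr × 21% = 30,324 kr

Regular income tax:
  63,000 kr × 10% = 6,300 kr
  27,000 kr × 19% = 5,130 kr
  → 11,430 kr

30,324 kr > 11,430 kr, so the alternative floor tax is the binding amount.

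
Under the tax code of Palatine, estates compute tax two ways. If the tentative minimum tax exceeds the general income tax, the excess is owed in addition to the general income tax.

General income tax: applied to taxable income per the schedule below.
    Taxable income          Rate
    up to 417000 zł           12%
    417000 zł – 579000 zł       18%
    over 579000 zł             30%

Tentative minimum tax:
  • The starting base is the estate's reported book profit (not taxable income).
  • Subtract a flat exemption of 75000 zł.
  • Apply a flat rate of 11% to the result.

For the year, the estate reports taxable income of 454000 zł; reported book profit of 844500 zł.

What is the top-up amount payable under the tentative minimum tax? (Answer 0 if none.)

General income tax:
  417000 zł × 12% = 50040 zł
  37000 zł × 18% = 6660 zł
  → 56700 zł

Tentative minimum tax:
  Base (reported book profit): 844500 zł
  Less exemption 75000 zł → base 769500 zł
  769500 zł × 11% = 84645 zł

Excess of tentative minimum tax over general income tax: 84645 zł − 56700 zł = 27945 zł.

27945 zł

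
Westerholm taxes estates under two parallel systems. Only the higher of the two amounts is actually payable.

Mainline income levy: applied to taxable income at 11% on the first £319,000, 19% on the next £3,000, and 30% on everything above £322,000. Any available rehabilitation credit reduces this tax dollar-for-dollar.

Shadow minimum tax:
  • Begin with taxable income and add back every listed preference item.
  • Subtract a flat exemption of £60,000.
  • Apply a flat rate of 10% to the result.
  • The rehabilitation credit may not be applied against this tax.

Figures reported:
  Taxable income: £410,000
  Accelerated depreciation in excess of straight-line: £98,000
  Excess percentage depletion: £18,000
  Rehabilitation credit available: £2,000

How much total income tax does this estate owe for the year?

Mainline income levy:
  £319,000 × 11% = £35,090
  £3,000 × 19% = £570
  £88,000 × 30% = £26,400
  → £62,060
  Less rehabilitation credit £2,000 → £60,060

Shadow minimum tax:
  Adjusted income: £410,000 + £98,000 + £18,000 = £526,000
  Less exemption £60,000 → base £466,000
  £466,000 × 10% = £46,600

£60,060 > £46,600, so the mainline income levy governs.

£60,060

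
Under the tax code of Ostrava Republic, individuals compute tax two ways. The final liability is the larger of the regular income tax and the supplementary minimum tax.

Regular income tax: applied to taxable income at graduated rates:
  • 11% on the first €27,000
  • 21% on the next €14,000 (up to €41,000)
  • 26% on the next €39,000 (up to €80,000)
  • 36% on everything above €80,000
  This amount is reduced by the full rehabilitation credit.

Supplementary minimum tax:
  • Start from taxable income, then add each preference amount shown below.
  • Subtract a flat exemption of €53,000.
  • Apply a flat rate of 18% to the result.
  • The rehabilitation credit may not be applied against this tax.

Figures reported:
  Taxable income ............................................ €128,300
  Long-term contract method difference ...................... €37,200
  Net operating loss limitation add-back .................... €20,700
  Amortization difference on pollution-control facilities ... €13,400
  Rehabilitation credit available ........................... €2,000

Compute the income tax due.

Supplementary minimum tax:
  Adjusted income: €128,300 + €37,200 + €20,700 + €13,400 = €199,600
  Less exemption €53,000 → base €146,600
  €146,600 × 18% = €26,388

Regular income tax:
  €27,000 × 11% = €2,970
  €14,000 × 21% = €2,940
  €39,000 × 26% = €10,140
  €48,300 × 36% = €17,388
  → €33,438
  Less rehabilitation credit €2,000 → €31,438

€31,438 > €26,388, so the regular income tax governs.

€31,438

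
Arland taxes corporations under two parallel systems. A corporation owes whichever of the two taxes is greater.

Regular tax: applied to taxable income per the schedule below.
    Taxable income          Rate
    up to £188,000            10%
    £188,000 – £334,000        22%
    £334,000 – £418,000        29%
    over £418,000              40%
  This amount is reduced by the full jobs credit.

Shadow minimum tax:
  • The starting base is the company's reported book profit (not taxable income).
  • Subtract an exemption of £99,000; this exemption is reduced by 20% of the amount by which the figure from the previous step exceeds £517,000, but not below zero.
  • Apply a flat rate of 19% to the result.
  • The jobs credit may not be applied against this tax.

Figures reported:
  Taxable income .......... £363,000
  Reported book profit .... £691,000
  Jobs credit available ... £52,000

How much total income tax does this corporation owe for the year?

Shadow minimum tax:
  Base (reported book profit): £691,000
  Exemption: £99,000 − 20% × (£691,000 − £517,000) = £99,000 − £34,800 = £64,200
  Base: £691,000 − £64,200 = £626,800
  £626,800 × 19% = £119,092

Regular tax:
  £188,000 × 10% = £18,800
  £146,000 × 22% = £32,120
  £29,000 × 29% = £8,410
  → £59,330
  Less jobs credit £52,000 → £7,330

£119,092 > £7,330, so the shadow minimum tax is the binding amount.

£119,092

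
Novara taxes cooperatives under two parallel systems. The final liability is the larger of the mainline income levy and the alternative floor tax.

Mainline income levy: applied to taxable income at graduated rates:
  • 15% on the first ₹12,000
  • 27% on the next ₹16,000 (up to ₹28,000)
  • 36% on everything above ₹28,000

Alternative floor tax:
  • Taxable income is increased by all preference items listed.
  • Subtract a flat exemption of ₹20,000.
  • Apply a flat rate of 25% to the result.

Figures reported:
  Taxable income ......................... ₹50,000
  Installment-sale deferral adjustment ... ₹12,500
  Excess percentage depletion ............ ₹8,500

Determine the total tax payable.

Mainline income levy:
  ₹12,000 × 15% = ₹1,800
  ₹16,000 × 27% = ₹4,320
  ₹22,000 × 36% = ₹7,920
  → ₹14,040

Alternative floor tax:
  Adjusted income: ₹50,000 + ₹12,500 + ₹8,500 = ₹71,000
  Less exemption ₹20,000 → base ₹51,000
  ₹51,000 × 25% = ₹12,750

₹14,040 > ₹12,750, so the mainline income levy governs.

₹14,040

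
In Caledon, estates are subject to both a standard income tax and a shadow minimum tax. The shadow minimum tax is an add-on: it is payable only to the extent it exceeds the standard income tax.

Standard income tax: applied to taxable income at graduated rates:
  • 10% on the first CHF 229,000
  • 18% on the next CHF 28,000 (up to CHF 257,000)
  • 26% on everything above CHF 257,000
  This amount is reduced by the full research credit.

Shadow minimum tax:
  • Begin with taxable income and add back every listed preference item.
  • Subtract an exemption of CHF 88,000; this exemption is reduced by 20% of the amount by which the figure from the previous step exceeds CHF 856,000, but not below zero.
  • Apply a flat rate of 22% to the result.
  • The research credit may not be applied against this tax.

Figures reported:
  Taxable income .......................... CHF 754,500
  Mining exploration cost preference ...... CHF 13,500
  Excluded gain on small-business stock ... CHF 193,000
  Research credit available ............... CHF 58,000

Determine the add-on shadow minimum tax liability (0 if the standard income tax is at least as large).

CHF 97,390

Shadow minimum tax:
  Adjusted income: CHF 754,500 + CHF 13,500 + CHF 193,000 = CHF 961,000
  Exemption: CHF 88,000 − 20% × (CHF 961,000 − CHF 856,000) = CHF 88,000 − CHF 21,000 = CHF 67,000
  Base: CHF 961,000 − CHF 67,000 = CHF 894,000
  CHF 894,000 × 22% = CHF 196,680

Standard income tax:
  CHF 229,000 × 10% = CHF 22,900
  CHF 28,000 × 18% = CHF 5,040
  CHF 497,500 × 26% = CHF 129,350
  → CHF 157,290
  Less research credit CHF 58,000 → CHF 99,290

Excess of shadow minimum tax over standard income tax: CHF 196,680 − CHF 99,290 = CHF 97,390.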